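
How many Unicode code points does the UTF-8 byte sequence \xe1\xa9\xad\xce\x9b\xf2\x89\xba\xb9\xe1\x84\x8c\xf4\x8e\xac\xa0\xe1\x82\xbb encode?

Byte at offset 0: 0xE1 = 11100001 → 3-byte char (#1). Advance 3.
Byte at offset 3: 0xCE = 11001110 → 2-byte char (#2). Advance 2.
Byte at offset 5: 0xF2 = 11110010 → 4-byte char (#3). Advance 4.
Byte at offset 9: 0xE1 = 11100001 → 3-byte char (#4). Advance 3.
Byte at offset 12: 0xF4 = 11110100 → 4-byte char (#5). Advance 4.
Byte at offset 16: 0xE1 = 11100001 → 3-byte char (#6). Advance 3.
Reached end at offset 19 after 6 code points.

6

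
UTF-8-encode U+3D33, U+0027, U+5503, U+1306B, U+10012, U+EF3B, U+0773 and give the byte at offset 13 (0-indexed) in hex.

U+3D33 → 3-byte form E3 B4 B3 at offsets 0–2.
U+0027 → 1-byte form 27 at offsets 3–3.
U+5503 → 3-byte form E5 94 83 at offsets 4–6.
U+1306B → 4-byte form F0 93 81 AB at offsets 7–10.
U+10012 → 4-byte form F0 90 80 92 at offsets 11–14.
Offset 13 falls in char 5's range; it's byte 3 of F0 90 80 92 = 0x80.

0x80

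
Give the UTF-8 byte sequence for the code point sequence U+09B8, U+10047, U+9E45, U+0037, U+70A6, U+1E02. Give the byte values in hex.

U+09B8: 3-byte form → E0 A6 B8.
U+10047: 4-byte form → F0 90 81 87.
U+9E45: 3-byte form → E9 B9 85.
U+0037: 1-byte form → 37.
U+70A6: 3-byte form → E7 82 A6.
U+1E02: 3-byte form → E1 B8 82.
Concatenated (17 bytes): E0 A6 B8 F0 90 81 87 E9 B9 85 37 E7 82 A6 E1 B8 82.

E0 A6 B8 F0 90 81 87 E9 B9 85 37 E7 82 A6 E1 B8 82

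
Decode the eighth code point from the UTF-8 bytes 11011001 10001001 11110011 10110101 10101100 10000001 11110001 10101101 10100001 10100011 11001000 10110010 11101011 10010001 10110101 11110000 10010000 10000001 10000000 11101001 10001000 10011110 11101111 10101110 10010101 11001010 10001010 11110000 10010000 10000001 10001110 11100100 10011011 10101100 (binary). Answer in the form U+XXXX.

Offset 0: leading byte 0xD9 = 11011001 → 2-byte char #1 = D9 89.
Offset 2: leading byte 0xF3 = 11110011 → 4-byte char #2 = F3 B5 AC 81.
Offset 6: leading byte 0xF1 = 11110001 → 4-byte char #3 = F1 AD A1 A3.
Offset 10: leading byte 0xC8 = 11001000 → 2-byte char #4 = C8 B2.
Offset 12: leading byte 0xEB = 11101011 → 3-byte char #5 = EB 91 B5.
Offset 15: leading byte 0xF0 = 11110000 → 4-byte char #6 = F0 90 81 80.
Offset 19: leading byte 0xE9 = 11101001 → 3-byte char #7 = E9 88 9E.
Offset 22: leading byte 0xEF = 11101111 → 3-byte char #8 = EF AE 95.
Leading byte 0xEF = 11101111 matches 1110xxxx → 3-byte sequence.
Byte 1: 0xEF = 11101111, payload 1111 (4 bits).
Byte 2: 0xAE = 10101110 (10xxxxxx ✓), payload 101110.
Byte 3: 0x95 = 10010101 (10xxxxxx ✓), payload 010101.
Concatenate: 1111101110010101 = 0xFB95 (16 bits → U+FB95).

U+FB95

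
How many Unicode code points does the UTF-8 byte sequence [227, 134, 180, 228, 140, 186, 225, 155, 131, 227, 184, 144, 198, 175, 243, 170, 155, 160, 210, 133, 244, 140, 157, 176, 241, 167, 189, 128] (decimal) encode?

9

Byte at offset 0: 0xE3 = 11100011 → 3-byte char (#1). Advance 3.
Byte at offset 3: 0xE4 = 11100100 → 3-byte char (#2). Advance 3.
Byte at offset 6: 0xE1 = 11100001 → 3-byte char (#3). Advance 3.
Byte at offset 9: 0xE3 = 11100011 → 3-byte char (#4). Advance 3.
Byte at offset 12: 0xC6 = 11000110 → 2-byte char (#5). Advance 2.
Byte at offset 14: 0xF3 = 11110011 → 4-byte char (#6). Advance 4.
Byte at offset 18: 0xD2 = 11010010 → 2-byte char (#7). Advance 2.
Byte at offset 20: 0xF4 = 11110100 → 4-byte char (#8). Advance 4.
Byte at offset 24: 0xF1 = 11110001 → 4-byte char (#9). Advance 4.
Reached end at offset 28 after 9 code points.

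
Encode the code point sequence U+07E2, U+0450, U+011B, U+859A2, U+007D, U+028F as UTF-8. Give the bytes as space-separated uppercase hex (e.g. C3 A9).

DF A2 D1 90 C4 9B F2 85 A6 A2 7D CA 8F

U+07E2: 2-byte form → DF A2.
U+0450: 2-byte form → D1 90.
U+011B: 2-byte form → C4 9B.
U+859A2: 4-byte form → F2 85 A6 A2.
U+007D: 1-byte form → 7D.
U+028F: 2-byte form → CA 8F.
Concatenated (13 bytes): DF A2 D1 90 C4 9B F2 85 A6 A2 7D CA 8F.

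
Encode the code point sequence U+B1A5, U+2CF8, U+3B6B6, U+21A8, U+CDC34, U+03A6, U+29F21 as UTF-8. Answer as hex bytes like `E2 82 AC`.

EB 86 A5 E2 B3 B8 F0 BB 9A B6 E2 86 A8 F3 8D B0 B4 CE A6 F0 A9 BC A1

U+B1A5: 3-byte form → EB 86 A5.
U+2CF8: 3-byte form → E2 B3 B8.
U+3B6B6: 4-byte form → F0 BB 9A B6.
U+21A8: 3-byte form → E2 86 A8.
U+CDC34: 4-byte form → F3 8D B0 B4.
U+03A6: 2-byte form → CE A6.
U+29F21: 4-byte form → F0 A9 BC A1.
Concatenated (23 bytes): EB 86 A5 E2 B3 B8 F0 BB 9A B6 E2 86 A8 F3 8D B0 B4 CE A6 F0 A9 BC A1.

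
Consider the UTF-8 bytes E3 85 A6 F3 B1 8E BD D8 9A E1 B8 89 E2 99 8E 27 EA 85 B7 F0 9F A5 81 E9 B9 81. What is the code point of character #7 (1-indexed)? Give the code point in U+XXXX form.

Offset 0: leading byte 0xE3 = 11100011 → 3-byte char #1 = E3 85 A6.
Offset 3: leading byte 0xF3 = 11110011 → 4-byte char #2 = F3 B1 8E BD.
Offset 7: leading byte 0xD8 = 11011000 → 2-byte char #3 = D8 9A.
Offset 9: leading byte 0xE1 = 11100001 → 3-byte char #4 = E1 B8 89.
Offset 12: leading byte 0xE2 = 11100010 → 3-byte char #5 = E2 99 8E.
Offset 15: leading byte 0x27 = 00100111 → 1-byte char #6 = 27.
Offset 16: leading byte 0xEA = 11101010 → 3-byte char #7 = EA 85 B7.
Leading byte 0xEA = 11101010 matches 1110xxxx → 3-byte sequence.
Byte 1: 0xEA = 11101010, payload 1010 (4 bits).
Byte 2: 0x85 = 10000101 (10xxxxxx ✓), payload 000101.
Byte 3: 0xB7 = 10110111 (10xxxxxx ✓), payload 110111.
Concatenate: 1010000101110111 = 0xA177 (16 bits → U+A177).

U+A177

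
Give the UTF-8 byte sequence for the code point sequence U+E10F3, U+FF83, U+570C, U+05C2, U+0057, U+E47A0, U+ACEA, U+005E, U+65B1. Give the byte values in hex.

F3 A1 83 B3 EF BE 83 E5 9C 8C D7 82 57 F3 A4 9E A0 EA B3 AA 5E E6 96 B1

U+E10F3: 4-byte form → F3 A1 83 B3.
U+FF83: 3-byte form → EF BE 83.
U+570C: 3-byte form → E5 9C 8C.
U+05C2: 2-byte form → D7 82.
U+0057: 1-byte form → 57.
U+E47A0: 4-byte form → F3 A4 9E A0.
U+ACEA: 3-byte form → EA B3 AA.
U+005E: 1-byte form → 5E.
U+65B1: 3-byte form → E6 96 B1.
Concatenated (24 bytes): F3 A1 83 B3 EF BE 83 E5 9C 8C D7 82 57 F3 A4 9E A0 EA B3 AA 5E E6 96 B1.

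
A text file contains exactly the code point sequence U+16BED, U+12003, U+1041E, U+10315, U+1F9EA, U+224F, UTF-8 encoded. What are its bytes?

U+16BED: 4-byte form → F0 96 AF AD.
U+12003: 4-byte form → F0 92 80 83.
U+1041E: 4-byte form → F0 90 90 9E.
U+10315: 4-byte form → F0 90 8C 95.
U+1F9EA: 4-byte form → F0 9F A7 AA.
U+224F: 3-byte form → E2 89 8F.
Concatenated (23 bytes): F0 96 AF AD F0 92 80 83 F0 90 90 9E F0 90 8C 95 F0 9F A7 AA E2 89 8F.

F0 96 AF AD F0 92 80 83 F0 90 90 9E F0 90 8C 95 F0 9F A7 AA E2 89 8F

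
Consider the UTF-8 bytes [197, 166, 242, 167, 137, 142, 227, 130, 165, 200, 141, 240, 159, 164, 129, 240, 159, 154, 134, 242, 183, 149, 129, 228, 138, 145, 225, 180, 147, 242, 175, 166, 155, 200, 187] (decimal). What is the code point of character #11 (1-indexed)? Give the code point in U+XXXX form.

Offset 0: leading byte 0xC5 = 11000101 → 2-byte char #1 = C5 A6.
Offset 2: leading byte 0xF2 = 11110010 → 4-byte char #2 = F2 A7 89 8E.
Offset 6: leading byte 0xE3 = 11100011 → 3-byte char #3 = E3 82 A5.
Offset 9: leading byte 0xC8 = 11001000 → 2-byte char #4 = C8 8D.
Offset 11: leading byte 0xF0 = 11110000 → 4-byte char #5 = F0 9F A4 81.
Offset 15: leading byte 0xF0 = 11110000 → 4-byte char #6 = F0 9F 9A 86.
Offset 19: leading byte 0xF2 = 11110010 → 4-byte char #7 = F2 B7 95 81.
Offset 23: leading byte 0xE4 = 11100100 → 3-byte char #8 = E4 8A 91.
Offset 26: leading byte 0xE1 = 11100001 → 3-byte char #9 = E1 B4 93.
Offset 29: leading byte 0xF2 = 11110010 → 4-byte char #10 = F2 AF A6 9B.
Offset 33: leading byte 0xC8 = 11001000 → 2-byte char #11 = C8 BB.
Leading byte 0xC8 = 11001000 matches 110xxxxx → 2-byte sequence.
Byte 1: 0xC8 = 11001000, payload 01000 (5 bits).
Byte 2: 0xBB = 10111011 (10xxxxxx ✓), payload 111011.
Concatenate: 01000111011 = 0x23B (11 bits → U+023B).

U+023B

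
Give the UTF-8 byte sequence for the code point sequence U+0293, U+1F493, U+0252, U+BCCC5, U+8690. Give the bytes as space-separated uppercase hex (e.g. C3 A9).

CA 93 F0 9F 92 93 C9 92 F2 BC B3 85 E8 9A 90

U+0293: 2-byte form → CA 93.
U+1F493: 4-byte form → F0 9F 92 93.
U+0252: 2-byte form → C9 92.
U+BCCC5: 4-byte form → F2 BC B3 85.
U+8690: 3-byte form → E8 9A 90.
Concatenated (15 bytes): CA 93 F0 9F 92 93 C9 92 F2 BC B3 85 E8 9A 90.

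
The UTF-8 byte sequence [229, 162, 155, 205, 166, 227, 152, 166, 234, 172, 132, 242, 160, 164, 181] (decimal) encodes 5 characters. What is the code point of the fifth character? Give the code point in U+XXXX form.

U+A0935

Offset 0: leading byte 0xE5 = 11100101 → 3-byte char #1 = E5 A2 9B.
Offset 3: leading byte 0xCD = 11001101 → 2-byte char #2 = CD A6.
Offset 5: leading byte 0xE3 = 11100011 → 3-byte char #3 = E3 98 A6.
Offset 8: leading byte 0xEA = 11101010 → 3-byte char #4 = EA AC 84.
Offset 11: leading byte 0xF2 = 11110010 → 4-byte char #5 = F2 A0 A4 B5.
Leading byte 0xF2 = 11110010 matches 11110xxx → 4-byte sequence.
Byte 1: 0xF2 = 11110010, payload 010 (3 bits).
Byte 2: 0xA0 = 10100000 (10xxxxxx ✓), payload 100000.
Byte 3: 0xA4 = 10100100 (10xxxxxx ✓), payload 100100.
Byte 4: 0xB5 = 10110101 (10xxxxxx ✓), payload 110101.
Concatenate: 010100000100100110101 = 0xA0935 (21 bits → U+A0935).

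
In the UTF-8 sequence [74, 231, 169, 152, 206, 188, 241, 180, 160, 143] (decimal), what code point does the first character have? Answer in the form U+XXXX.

Offset 0: leading byte 0x4A = 01001010 → 1-byte char #1 = 4A.
Leading byte 0x4A = 01001010 matches 0xxxxxxx → 1-byte sequence.
Byte 1: 0x4A = 01001010, payload 1001010 (7 bits).
Concatenate: 1001010 = 0x4A (7 bits → U+004A).

U+004A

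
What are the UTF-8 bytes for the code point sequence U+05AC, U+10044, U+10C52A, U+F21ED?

U+05AC: 2-byte form → D6 AC.
U+10044: 4-byte form → F0 90 81 84.
U+10C52A: 4-byte form → F4 8C 94 AA.
U+F21ED: 4-byte form → F3 B2 87 AD.
Concatenated (14 bytes): D6 AC F0 90 81 84 F4 8C 94 AA F3 B2 87 AD.

D6 AC F0 90 81 84 F4 8C 94 AA F3 B2 87 AD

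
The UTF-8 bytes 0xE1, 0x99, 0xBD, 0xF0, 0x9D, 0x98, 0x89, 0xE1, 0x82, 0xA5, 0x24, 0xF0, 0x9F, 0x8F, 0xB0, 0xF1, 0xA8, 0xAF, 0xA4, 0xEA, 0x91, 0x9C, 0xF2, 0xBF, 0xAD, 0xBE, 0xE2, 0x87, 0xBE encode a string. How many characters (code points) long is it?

Byte at offset 0: 0xE1 = 11100001 → 3-byte char (#1). Advance 3.
Byte at offset 3: 0xF0 = 11110000 → 4-byte char (#2). Advance 4.
Byte at offset 7: 0xE1 = 11100001 → 3-byte char (#3). Advance 3.
Byte at offset 10: 0x24 = 00100100 → 1-byte char (#4). Advance 1.
Byte at offset 11: 0xF0 = 11110000 → 4-byte char (#5). Advance 4.
Byte at offset 15: 0xF1 = 11110001 → 4-byte char (#6). Advance 4.
Byte at offset 19: 0xEA = 11101010 → 3-byte char (#7). Advance 3.
Byte at offset 22: 0xF2 = 11110010 → 4-byte char (#8). Advance 4.
Byte at offset 26: 0xE2 = 11100010 → 3-byte char (#9). Advance 3.
Reached end at offset 29 after 9 code points.

9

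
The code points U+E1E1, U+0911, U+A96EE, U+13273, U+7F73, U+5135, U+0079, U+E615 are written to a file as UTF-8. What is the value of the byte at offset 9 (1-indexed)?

0x9B

1-indexed offset 9 is 0-indexed offset 8.
U+E1E1 → 3-byte form EE 87 A1 at offsets 0–2.
U+0911 → 3-byte form E0 A4 91 at offsets 3–5.
U+A96EE → 4-byte form F2 A9 9B AE at offsets 6–9.
Offset 8 falls in char 3's range; it's byte 3 of F2 A9 9B AE = 0x9B.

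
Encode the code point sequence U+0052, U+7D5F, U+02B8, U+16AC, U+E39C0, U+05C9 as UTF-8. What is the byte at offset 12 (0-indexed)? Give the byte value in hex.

U+0052 → 1-byte form 52 at offsets 0–0.
U+7D5F → 3-byte form E7 B5 9F at offsets 1–3.
U+02B8 → 2-byte form CA B8 at offsets 4–5.
U+16AC → 3-byte form E1 9A AC at offsets 6–8.
U+E39C0 → 4-byte form F3 A3 A7 80 at offsets 9–12.
Offset 12 falls in char 5's range; it's byte 4 of F3 A3 A7 80 = 0x80.

0x80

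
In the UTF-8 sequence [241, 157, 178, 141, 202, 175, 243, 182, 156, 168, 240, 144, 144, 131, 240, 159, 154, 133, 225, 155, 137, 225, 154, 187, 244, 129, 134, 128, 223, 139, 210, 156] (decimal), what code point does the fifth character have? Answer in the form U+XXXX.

U+1F685

Offset 0: leading byte 0xF1 = 11110001 → 4-byte char #1 = F1 9D B2 8D.
Offset 4: leading byte 0xCA = 11001010 → 2-byte char #2 = CA AF.
Offset 6: leading byte 0xF3 = 11110011 → 4-byte char #3 = F3 B6 9C A8.
Offset 10: leading byte 0xF0 = 11110000 → 4-byte char #4 = F0 90 90 83.
Offset 14: leading byte 0xF0 = 11110000 → 4-byte char #5 = F0 9F 9A 85.
Leading byte 0xF0 = 11110000 matches 11110xxx → 4-byte sequence.
Byte 1: 0xF0 = 11110000, payload 000 (3 bits).
Byte 2: 0x9F = 10011111 (10xxxxxx ✓), payload 011111.
Byte 3: 0x9A = 10011010 (10xxxxxx ✓), payload 011010.
Byte 4: 0x85 = 10000101 (10xxxxxx ✓), payload 000101.
Concatenate: 000011111011010000101 = 0x1F685 (21 bits → U+1F685).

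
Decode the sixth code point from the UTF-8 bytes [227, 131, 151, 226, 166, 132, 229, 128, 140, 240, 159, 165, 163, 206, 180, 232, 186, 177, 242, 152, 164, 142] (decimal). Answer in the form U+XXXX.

Offset 0: leading byte 0xE3 = 11100011 → 3-byte char #1 = E3 83 97.
Offset 3: leading byte 0xE2 = 11100010 → 3-byte char #2 = E2 A6 84.
Offset 6: leading byte 0xE5 = 11100101 → 3-byte char #3 = E5 80 8C.
Offset 9: leading byte 0xF0 = 11110000 → 4-byte char #4 = F0 9F A5 A3.
Offset 13: leading byte 0xCE = 11001110 → 2-byte char #5 = CE B4.
Offset 15: leading byte 0xE8 = 11101000 → 3-byte char #6 = E8 BA B1.
Leading byte 0xE8 = 11101000 matches 1110xxxx → 3-byte sequence.
Byte 1: 0xE8 = 11101000, payload 1000 (4 bits).
Byte 2: 0xBA = 10111010 (10xxxxxx ✓), payload 111010.
Byte 3: 0xB1 = 10110001 (10xxxxxx ✓), payload 110001.
Concatenate: 1000111010110001 = 0x8EB1 (16 bits → U+8EB1).

U+8EB1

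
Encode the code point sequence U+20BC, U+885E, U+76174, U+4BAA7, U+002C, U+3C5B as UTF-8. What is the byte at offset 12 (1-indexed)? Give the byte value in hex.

1-indexed offset 12 is 0-indexed offset 11.
U+20BC → 3-byte form E2 82 BC at offsets 0–2.
U+885E → 3-byte form E8 A1 9E at offsets 3–5.
U+76174 → 4-byte form F1 B6 85 B4 at offsets 6–9.
U+4BAA7 → 4-byte form F1 8B AA A7 at offsets 10–13.
Offset 11 falls in char 4's range; it's byte 2 of F1 8B AA A7 = 0x8B.

0x8B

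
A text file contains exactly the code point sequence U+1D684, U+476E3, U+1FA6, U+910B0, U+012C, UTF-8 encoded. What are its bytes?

F0 9D 9A 84 F1 87 9B A3 E1 BE A6 F2 91 82 B0 C4 AC

U+1D684: 4-byte form → F0 9D 9A 84.
U+476E3: 4-byte form → F1 87 9B A3.
U+1FA6: 3-byte form → E1 BE A6.
U+910B0: 4-byte form → F2 91 82 B0.
U+012C: 2-byte form → C4 AC.
Concatenated (17 bytes): F0 9D 9A 84 F1 87 9B A3 E1 BE A6 F2 91 82 B0 C4 AC.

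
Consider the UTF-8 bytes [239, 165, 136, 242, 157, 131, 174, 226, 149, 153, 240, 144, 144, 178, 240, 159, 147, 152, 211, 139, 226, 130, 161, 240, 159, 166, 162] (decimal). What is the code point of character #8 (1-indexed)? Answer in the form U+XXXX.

Offset 0: leading byte 0xEF = 11101111 → 3-byte char #1 = EF A5 88.
Offset 3: leading byte 0xF2 = 11110010 → 4-byte char #2 = F2 9D 83 AE.
Offset 7: leading byte 0xE2 = 11100010 → 3-byte char #3 = E2 95 99.
Offset 10: leading byte 0xF0 = 11110000 → 4-byte char #4 = F0 90 90 B2.
Offset 14: leading byte 0xF0 = 11110000 → 4-byte char #5 = F0 9F 93 98.
Offset 18: leading byte 0xD3 = 11010011 → 2-byte char #6 = D3 8B.
Offset 20: leading byte 0xE2 = 11100010 → 3-byte char #7 = E2 82 A1.
Offset 23: leading byte 0xF0 = 11110000 → 4-byte char #8 = F0 9F A6 A2.
Leading byte 0xF0 = 11110000 matches 11110xxx → 4-byte sequence.
Byte 1: 0xF0 = 11110000, payload 000 (3 bits).
Byte 2: 0x9F = 10011111 (10xxxxxx ✓), payload 011111.
Byte 3: 0xA6 = 10100110 (10xxxxxx ✓), payload 100110.
Byte 4: 0xA2 = 10100010 (10xxxxxx ✓), payload 100010.
Concatenate: 000011111100110100010 = 0x1F9A2 (21 bits → U+1F9A2).

U+1F9A2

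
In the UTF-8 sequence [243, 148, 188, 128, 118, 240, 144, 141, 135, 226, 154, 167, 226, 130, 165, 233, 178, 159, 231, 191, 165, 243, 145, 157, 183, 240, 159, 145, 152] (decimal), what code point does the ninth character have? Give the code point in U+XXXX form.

U+1F458

Offset 0: leading byte 0xF3 = 11110011 → 4-byte char #1 = F3 94 BC 80.
Offset 4: leading byte 0x76 = 01110110 → 1-byte char #2 = 76.
Offset 5: leading byte 0xF0 = 11110000 → 4-byte char #3 = F0 90 8D 87.
Offset 9: leading byte 0xE2 = 11100010 → 3-byte char #4 = E2 9A A7.
Offset 12: leading byte 0xE2 = 11100010 → 3-byte char #5 = E2 82 A5.
Offset 15: leading byte 0xE9 = 11101001 → 3-byte char #6 = E9 B2 9F.
Offset 18: leading byte 0xE7 = 11100111 → 3-byte char #7 = E7 BF A5.
Offset 21: leading byte 0xF3 = 11110011 → 4-byte char #8 = F3 91 9D B7.
Offset 25: leading byte 0xF0 = 11110000 → 4-byte char #9 = F0 9F 91 98.
Leading byte 0xF0 = 11110000 matches 11110xxx → 4-byte sequence.
Byte 1: 0xF0 = 11110000, payload 000 (3 bits).
Byte 2: 0x9F = 10011111 (10xxxxxx ✓), payload 011111.
Byte 3: 0x91 = 10010001 (10xxxxxx ✓), payload 010001.
Byte 4: 0x98 = 10011000 (10xxxxxx ✓), payload 011000.
Concatenate: 000011111010001011000 = 0x1F458 (21 bits → U+1F458).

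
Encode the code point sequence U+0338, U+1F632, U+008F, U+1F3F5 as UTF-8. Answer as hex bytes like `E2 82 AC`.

U+0338: 2-byte form → CC B8.
U+1F632: 4-byte form → F0 9F 98 B2.
U+008F: 2-byte form → C2 8F.
U+1F3F5: 4-byte form → F0 9F 8F B5.
Concatenated (12 bytes): CC B8 F0 9F 98 B2 C2 8F F0 9F 8F B5.

CC B8 F0 9F 98 B2 C2 8F F0 9F 8F B5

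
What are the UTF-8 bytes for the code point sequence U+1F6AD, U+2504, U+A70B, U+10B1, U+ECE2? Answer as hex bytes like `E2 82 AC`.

U+1F6AD: 4-byte form → F0 9F 9A AD.
U+2504: 3-byte form → E2 94 84.
U+A70B: 3-byte form → EA 9C 8B.
U+10B1: 3-byte form → E1 82 B1.
U+ECE2: 3-byte form → EE B3 A2.
Concatenated (16 bytes): F0 9F 9A AD E2 94 84 EA 9C 8B E1 82 B1 EE B3 A2.

F0 9F 9A AD E2 94 84 EA 9C 8B E1 82 B1 EE B3 A2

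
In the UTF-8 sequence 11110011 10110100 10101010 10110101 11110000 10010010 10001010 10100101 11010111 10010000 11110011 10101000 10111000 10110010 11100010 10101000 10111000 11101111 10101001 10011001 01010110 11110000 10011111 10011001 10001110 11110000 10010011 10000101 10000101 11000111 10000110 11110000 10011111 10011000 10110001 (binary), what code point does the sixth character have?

Offset 0: leading byte 0xF3 = 11110011 → 4-byte char #1 = F3 B4 AA B5.
Offset 4: leading byte 0xF0 = 11110000 → 4-byte char #2 = F0 92 8A A5.
Offset 8: leading byte 0xD7 = 11010111 → 2-byte char #3 = D7 90.
Offset 10: leading byte 0xF3 = 11110011 → 4-byte char #4 = F3 A8 B8 B2.
Offset 14: leading byte 0xE2 = 11100010 → 3-byte char #5 = E2 A8 B8.
Offset 17: leading byte 0xEF = 11101111 → 3-byte char #6 = EF A9 99.
Leading byte 0xEF = 11101111 matches 1110xxxx → 3-byte sequence.
Byte 1: 0xEF = 11101111, payload 1111 (4 bits).
Byte 2: 0xA9 = 10101001 (10xxxxxx ✓), payload 101001.
Byte 3: 0x99 = 10011001 (10xxxxxx ✓), payload 011001.
Concatenate: 1111101001011001 = 0xFA59 (16 bits → U+FA59).

U+FA59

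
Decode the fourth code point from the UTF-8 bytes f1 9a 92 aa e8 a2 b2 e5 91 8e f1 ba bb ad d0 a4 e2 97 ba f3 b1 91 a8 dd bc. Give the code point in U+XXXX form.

U+7AEED

Offset 0: leading byte 0xF1 = 11110001 → 4-byte char #1 = F1 9A 92 AA.
Offset 4: leading byte 0xE8 = 11101000 → 3-byte char #2 = E8 A2 B2.
Offset 7: leading byte 0xE5 = 11100101 → 3-byte char #3 = E5 91 8E.
Offset 10: leading byte 0xF1 = 11110001 → 4-byte char #4 = F1 BA BB AD.
Leading byte 0xF1 = 11110001 matches 11110xxx → 4-byte sequence.
Byte 1: 0xF1 = 11110001, payload 001 (3 bits).
Byte 2: 0xBA = 10111010 (10xxxxxx ✓), payload 111010.
Byte 3: 0xBB = 10111011 (10xxxxxx ✓), payload 111011.
Byte 4: 0xAD = 10101101 (10xxxxxx ✓), payload 101101.
Concatenate: 001111010111011101101 = 0x7AEED (21 bits → U+7AEED).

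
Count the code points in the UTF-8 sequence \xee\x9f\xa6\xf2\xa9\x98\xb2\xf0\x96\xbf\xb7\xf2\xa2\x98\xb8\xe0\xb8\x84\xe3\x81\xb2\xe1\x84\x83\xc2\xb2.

Byte at offset 0: 0xEE = 11101110 → 3-byte char (#1). Advance 3.
Byte at offset 3: 0xF2 = 11110010 → 4-byte char (#2). Advance 4.
Byte at offset 7: 0xF0 = 11110000 → 4-byte char (#3). Advance 4.
Byte at offset 11: 0xF2 = 11110010 → 4-byte char (#4). Advance 4.
Byte at offset 15: 0xE0 = 11100000 → 3-byte char (#5). Advance 3.
Byte at offset 18: 0xE3 = 11100011 → 3-byte char (#6). Advance 3.
Byte at offset 21: 0xE1 = 11100001 → 3-byte char (#7). Advance 3.
Byte at offset 24: 0xC2 = 11000010 → 2-byte char (#8). Advance 2.
Reached end at offset 26 after 8 code points.

8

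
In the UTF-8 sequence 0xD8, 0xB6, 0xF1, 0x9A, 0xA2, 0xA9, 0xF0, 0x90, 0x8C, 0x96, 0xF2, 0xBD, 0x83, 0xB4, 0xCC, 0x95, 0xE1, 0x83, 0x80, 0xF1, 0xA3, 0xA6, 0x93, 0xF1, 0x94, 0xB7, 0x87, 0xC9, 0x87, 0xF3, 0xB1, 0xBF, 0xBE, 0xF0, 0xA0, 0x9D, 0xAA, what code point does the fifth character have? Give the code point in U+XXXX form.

U+0315

Offset 0: leading byte 0xD8 = 11011000 → 2-byte char #1 = D8 B6.
Offset 2: leading byte 0xF1 = 11110001 → 4-byte char #2 = F1 9A A2 A9.
Offset 6: leading byte 0xF0 = 11110000 → 4-byte char #3 = F0 90 8C 96.
Offset 10: leading byte 0xF2 = 11110010 → 4-byte char #4 = F2 BD 83 B4.
Offset 14: leading byte 0xCC = 11001100 → 2-byte char #5 = CC 95.
Leading byte 0xCC = 11001100 matches 110xxxxx → 2-byte sequence.
Byte 1: 0xCC = 11001100, payload 01100 (5 bits).
Byte 2: 0x95 = 10010101 (10xxxxxx ✓), payload 010101.
Concatenate: 01100010101 = 0x315 (11 bits → U+0315).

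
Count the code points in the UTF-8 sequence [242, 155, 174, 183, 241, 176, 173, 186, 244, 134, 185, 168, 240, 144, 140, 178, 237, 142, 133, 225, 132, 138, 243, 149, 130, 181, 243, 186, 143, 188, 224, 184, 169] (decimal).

Byte at offset 0: 0xF2 = 11110010 → 4-byte char (#1). Advance 4.
Byte at offset 4: 0xF1 = 11110001 → 4-byte char (#2). Advance 4.
Byte at offset 8: 0xF4 = 11110100 → 4-byte char (#3). Advance 4.
Byte at offset 12: 0xF0 = 11110000 → 4-byte char (#4). Advance 4.
Byte at offset 16: 0xED = 11101101 → 3-byte char (#5). Advance 3.
Byte at offset 19: 0xE1 = 11100001 → 3-byte char (#6). Advance 3.
Byte at offset 22: 0xF3 = 11110011 → 4-byte char (#7). Advance 4.
Byte at offset 26: 0xF3 = 11110011 → 4-byte char (#8). Advance 4.
Byte at offset 30: 0xE0 = 11100000 → 3-byte char (#9). Advance 3.
Reached end at offset 33 after 9 code points.

9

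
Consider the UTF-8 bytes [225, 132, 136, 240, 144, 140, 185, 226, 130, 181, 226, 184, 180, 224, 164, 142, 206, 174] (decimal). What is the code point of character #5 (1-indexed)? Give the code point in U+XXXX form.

Offset 0: leading byte 0xE1 = 11100001 → 3-byte char #1 = E1 84 88.
Offset 3: leading byte 0xF0 = 11110000 → 4-byte char #2 = F0 90 8C B9.
Offset 7: leading byte 0xE2 = 11100010 → 3-byte char #3 = E2 82 B5.
Offset 10: leading byte 0xE2 = 11100010 → 3-byte char #4 = E2 B8 B4.
Offset 13: leading byte 0xE0 = 11100000 → 3-byte char #5 = E0 A4 8E.
Leading byte 0xE0 = 11100000 matches 1110xxxx → 3-byte sequence.
Byte 1: 0xE0 = 11100000, payload 0000 (4 bits).
Byte 2: 0xA4 = 10100100 (10xxxxxx ✓), payload 100100.
Byte 3: 0x8E = 10001110 (10xxxxxx ✓), payload 001110.
Concatenate: 0000100100001110 = 0x90E (16 bits → U+090E).

U+090E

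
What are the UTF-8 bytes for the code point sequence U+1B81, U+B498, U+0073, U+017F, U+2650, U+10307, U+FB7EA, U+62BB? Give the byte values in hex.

E1 AE 81 EB 92 98 73 C5 BF E2 99 90 F0 90 8C 87 F3 BB 9F AA E6 8A BB

U+1B81: 3-byte form → E1 AE 81.
U+B498: 3-byte form → EB 92 98.
U+0073: 1-byte form → 73.
U+017F: 2-byte form → C5 BF.
U+2650: 3-byte form → E2 99 90.
U+10307: 4-byte form → F0 90 8C 87.
U+FB7EA: 4-byte form → F3 BB 9F AA.
U+62BB: 3-byte form → E6 8A BB.
Concatenated (23 bytes): E1 AE 81 EB 92 98 73 C5 BF E2 99 90 F0 90 8C 87 F3 BB 9F AA E6 8A BB.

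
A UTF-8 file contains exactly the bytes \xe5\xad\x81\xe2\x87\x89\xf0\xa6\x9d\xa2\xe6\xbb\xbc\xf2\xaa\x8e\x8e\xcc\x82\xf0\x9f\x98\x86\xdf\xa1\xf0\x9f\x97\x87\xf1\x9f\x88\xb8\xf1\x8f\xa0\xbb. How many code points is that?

11

Byte at offset 0: 0xE5 = 11100101 → 3-byte char (#1). Advance 3.
Byte at offset 3: 0xE2 = 11100010 → 3-byte char (#2). Advance 3.
Byte at offset 6: 0xF0 = 11110000 → 4-byte char (#3). Advance 4.
Byte at offset 10: 0xE6 = 11100110 → 3-byte char (#4). Advance 3.
Byte at offset 13: 0xF2 = 11110010 → 4-byte char (#5). Advance 4.
Byte at offset 17: 0xCC = 11001100 → 2-byte char (#6). Advance 2.
Byte at offset 19: 0xF0 = 11110000 → 4-byte char (#7). Advance 4.
Byte at offset 23: 0xDF = 11011111 → 2-byte char (#8). Advance 2.
Byte at offset 25: 0xF0 = 11110000 → 4-byte char (#9). Advance 4.
Byte at offset 29: 0xF1 = 11110001 → 4-byte char (#10). Advance 4.
Byte at offset 33: 0xF1 = 11110001 → 4-byte char (#11). Advance 4.
Reached end at offset 37 after 11 code points.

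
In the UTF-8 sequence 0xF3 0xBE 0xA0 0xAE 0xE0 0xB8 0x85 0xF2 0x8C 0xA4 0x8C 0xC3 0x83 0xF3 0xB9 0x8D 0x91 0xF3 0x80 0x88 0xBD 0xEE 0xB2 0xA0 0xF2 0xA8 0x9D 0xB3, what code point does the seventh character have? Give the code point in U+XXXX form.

U+ECA0

Offset 0: leading byte 0xF3 = 11110011 → 4-byte char #1 = F3 BE A0 AE.
Offset 4: leading byte 0xE0 = 11100000 → 3-byte char #2 = E0 B8 85.
Offset 7: leading byte 0xF2 = 11110010 → 4-byte char #3 = F2 8C A4 8C.
Offset 11: leading byte 0xC3 = 11000011 → 2-byte char #4 = C3 83.
Offset 13: leading byte 0xF3 = 11110011 → 4-byte char #5 = F3 B9 8D 91.
Offset 17: leading byte 0xF3 = 11110011 → 4-byte char #6 = F3 80 88 BD.
Offset 21: leading byte 0xEE = 11101110 → 3-byte char #7 = EE B2 A0.
Leading byte 0xEE = 11101110 matches 1110xxxx → 3-byte sequence.
Byte 1: 0xEE = 11101110, payload 1110 (4 bits).
Byte 2: 0xB2 = 10110010 (10xxxxxx ✓), payload 110010.
Byte 3: 0xA0 = 10100000 (10xxxxxx ✓), payload 100000.
Concatenate: 1110110010100000 = 0xECA0 (16 bits → U+ECA0).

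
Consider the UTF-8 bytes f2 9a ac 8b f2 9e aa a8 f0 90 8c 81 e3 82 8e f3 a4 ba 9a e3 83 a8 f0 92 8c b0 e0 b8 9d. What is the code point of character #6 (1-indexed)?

Offset 0: leading byte 0xF2 = 11110010 → 4-byte char #1 = F2 9A AC 8B.
Offset 4: leading byte 0xF2 = 11110010 → 4-byte char #2 = F2 9E AA A8.
Offset 8: leading byte 0xF0 = 11110000 → 4-byte char #3 = F0 90 8C 81.
Offset 12: leading byte 0xE3 = 11100011 → 3-byte char #4 = E3 82 8E.
Offset 15: leading byte 0xF3 = 11110011 → 4-byte char #5 = F3 A4 BA 9A.
Offset 19: leading byte 0xE3 = 11100011 → 3-byte char #6 = E3 83 A8.
Leading byte 0xE3 = 11100011 matches 1110xxxx → 3-byte sequence.
Byte 1: 0xE3 = 11100011, payload 0011 (4 bits).
Byte 2: 0x83 = 10000011 (10xxxxxx ✓), payload 000011.
Byte 3: 0xA8 = 10101000 (10xxxxxx ✓), payload 101000.
Concatenate: 0011000011101000 = 0x30E8 (16 bits → U+30E8).

U+30E8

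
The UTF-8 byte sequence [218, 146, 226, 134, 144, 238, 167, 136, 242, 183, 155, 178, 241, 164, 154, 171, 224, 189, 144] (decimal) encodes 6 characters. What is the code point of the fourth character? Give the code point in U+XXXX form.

U+B76F2

Offset 0: leading byte 0xDA = 11011010 → 2-byte char #1 = DA 92.
Offset 2: leading byte 0xE2 = 11100010 → 3-byte char #2 = E2 86 90.
Offset 5: leading byte 0xEE = 11101110 → 3-byte char #3 = EE A7 88.
Offset 8: leading byte 0xF2 = 11110010 → 4-byte char #4 = F2 B7 9B B2.
Leading byte 0xF2 = 11110010 matches 11110xxx → 4-byte sequence.
Byte 1: 0xF2 = 11110010, payload 010 (3 bits).
Byte 2: 0xB7 = 10110111 (10xxxxxx ✓), payload 110111.
Byte 3: 0x9B = 10011011 (10xxxxxx ✓), payload 011011.
Byte 4: 0xB2 = 10110010 (10xxxxxx ✓), payload 110010.
Concatenate: 010110111011011110010 = 0xB76F2 (21 bits → U+B76F2).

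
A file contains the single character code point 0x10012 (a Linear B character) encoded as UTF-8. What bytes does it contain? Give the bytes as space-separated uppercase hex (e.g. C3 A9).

F0 90 80 92

U+10012 = 0x10012 = 65554 decimal. In range U+10000–U+10FFFF → 4-byte form: 11110xxx 10xxxxxx 10xxxxxx 10xxxxxx.
Binary (21 bits): 000010000000000010010.
Split 3+6+6+6: 000 | 010000 | 000000 | 010010.
Byte 1: 11110000 = 0xF0.
Byte 2: 10010000 = 0x90.
Byte 3: 10000000 = 0x80.
Byte 4: 10010010 = 0x92.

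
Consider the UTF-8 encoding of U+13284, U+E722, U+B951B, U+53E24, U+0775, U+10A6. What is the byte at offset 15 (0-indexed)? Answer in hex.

0xDD

U+13284 → 4-byte form F0 93 8A 84 at offsets 0–3.
U+E722 → 3-byte form EE 9C A2 at offsets 4–6.
U+B951B → 4-byte form F2 B9 94 9B at offsets 7–10.
U+53E24 → 4-byte form F1 93 B8 A4 at offsets 11–14.
U+0775 → 2-byte form DD B5 at offsets 15–16.
Offset 15 falls in char 5's range; it's byte 1 of DD B5 = 0xDD.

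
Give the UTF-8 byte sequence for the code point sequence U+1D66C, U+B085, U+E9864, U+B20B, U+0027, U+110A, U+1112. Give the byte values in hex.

U+1D66C: 4-byte form → F0 9D 99 AC.
U+B085: 3-byte form → EB 82 85.
U+E9864: 4-byte form → F3 A9 A1 A4.
U+B20B: 3-byte form → EB 88 8B.
U+0027: 1-byte form → 27.
U+110A: 3-byte form → E1 84 8A.
U+1112: 3-byte form → E1 84 92.
Concatenated (21 bytes): F0 9D 99 AC EB 82 85 F3 A9 A1 A4 EB 88 8B 27 E1 84 8A E1 84 92.

F0 9D 99 AC EB 82 85 F3 A9 A1 A4 EB 88 8B 27 E1 84 8A E1 84 92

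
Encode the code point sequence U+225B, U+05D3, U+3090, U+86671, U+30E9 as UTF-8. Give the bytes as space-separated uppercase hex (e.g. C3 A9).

U+225B: 3-byte form → E2 89 9B.
U+05D3: 2-byte form → D7 93.
U+3090: 3-byte form → E3 82 90.
U+86671: 4-byte form → F2 86 99 B1.
U+30E9: 3-byte form → E3 83 A9.
Concatenated (15 bytes): E2 89 9B D7 93 E3 82 90 F2 86 99 B1 E3 83 A9.

E2 89 9B D7 93 E3 82 90 F2 86 99 B1 E3 83 A9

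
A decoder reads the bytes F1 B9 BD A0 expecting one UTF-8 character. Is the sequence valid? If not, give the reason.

Leading byte 0xF1 = 11110001 → 4-byte form.
Continuation bytes 0xB9=10111001, 0xBD=10111101, 0xA0=10100000 all match 10xxxxxx.
Decoded value 0x79F60 is ≥ 0x10000 (shortest form) and not a surrogate.

valid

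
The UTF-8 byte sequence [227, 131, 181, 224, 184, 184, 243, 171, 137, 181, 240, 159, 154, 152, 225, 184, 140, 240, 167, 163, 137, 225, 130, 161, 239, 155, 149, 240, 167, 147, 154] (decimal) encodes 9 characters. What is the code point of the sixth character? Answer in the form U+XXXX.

U+278C9

Offset 0: leading byte 0xE3 = 11100011 → 3-byte char #1 = E3 83 B5.
Offset 3: leading byte 0xE0 = 11100000 → 3-byte char #2 = E0 B8 B8.
Offset 6: leading byte 0xF3 = 11110011 → 4-byte char #3 = F3 AB 89 B5.
Offset 10: leading byte 0xF0 = 11110000 → 4-byte char #4 = F0 9F 9A 98.
Offset 14: leading byte 0xE1 = 11100001 → 3-byte char #5 = E1 B8 8C.
Offset 17: leading byte 0xF0 = 11110000 → 4-byte char #6 = F0 A7 A3 89.
Leading byte 0xF0 = 11110000 matches 11110xxx → 4-byte sequence.
Byte 1: 0xF0 = 11110000, payload 000 (3 bits).
Byte 2: 0xA7 = 10100111 (10xxxxxx ✓), payload 100111.
Byte 3: 0xA3 = 10100011 (10xxxxxx ✓), payload 100011.
Byte 4: 0x89 = 10001001 (10xxxxxx ✓), payload 001001.
Concatenate: 000100111100011001001 = 0x278C9 (21 bits → U+278C9).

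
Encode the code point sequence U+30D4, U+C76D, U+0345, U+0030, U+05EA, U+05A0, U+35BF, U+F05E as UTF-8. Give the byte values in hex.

U+30D4: 3-byte form → E3 83 94.
U+C76D: 3-byte form → EC 9D AD.
U+0345: 2-byte form → CD 85.
U+0030: 1-byte form → 30.
U+05EA: 2-byte form → D7 AA.
U+05A0: 2-byte form → D6 A0.
U+35BF: 3-byte form → E3 96 BF.
U+F05E: 3-byte form → EF 81 9E.
Concatenated (19 bytes): E3 83 94 EC 9D AD CD 85 30 D7 AA D6 A0 E3 96 BF EF 81 9E.

E3 83 94 EC 9D AD CD 85 30 D7 AA D6 A0 E3 96 BF EF 81 9E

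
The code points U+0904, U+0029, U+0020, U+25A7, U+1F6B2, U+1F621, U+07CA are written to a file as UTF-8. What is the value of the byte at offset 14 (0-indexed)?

U+0904 → 3-byte form E0 A4 84 at offsets 0–2.
U+0029 → 1-byte form 29 at offsets 3–3.
U+0020 → 1-byte form 20 at offsets 4–4.
U+25A7 → 3-byte form E2 96 A7 at offsets 5–7.
U+1F6B2 → 4-byte form F0 9F 9A B2 at offsets 8–11.
U+1F621 → 4-byte form F0 9F 98 A1 at offsets 12–15.
Offset 14 falls in char 6's range; it's byte 3 of F0 9F 98 A1 = 0x98.

0x98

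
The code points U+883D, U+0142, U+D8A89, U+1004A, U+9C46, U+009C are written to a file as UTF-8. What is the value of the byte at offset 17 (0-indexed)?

0x9C

U+883D → 3-byte form E8 A0 BD at offsets 0–2.
U+0142 → 2-byte form C5 82 at offsets 3–4.
U+D8A89 → 4-byte form F3 98 AA 89 at offsets 5–8.
U+1004A → 4-byte form F0 90 81 8A at offsets 9–12.
U+9C46 → 3-byte form E9 B1 86 at offsets 13–15.
U+009C → 2-byte form C2 9C at offsets 16–17.
Offset 17 falls in char 6's range; it's byte 2 of C2 9C = 0x9C.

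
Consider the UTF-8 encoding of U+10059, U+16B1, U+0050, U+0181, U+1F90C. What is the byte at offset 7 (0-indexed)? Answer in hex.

0x50

U+10059 → 4-byte form F0 90 81 99 at offsets 0–3.
U+16B1 → 3-byte form E1 9A B1 at offsets 4–6.
U+0050 → 1-byte form 50 at offsets 7–7.
Offset 7 falls in char 3's range; it's byte 1 of 50 = 0x50.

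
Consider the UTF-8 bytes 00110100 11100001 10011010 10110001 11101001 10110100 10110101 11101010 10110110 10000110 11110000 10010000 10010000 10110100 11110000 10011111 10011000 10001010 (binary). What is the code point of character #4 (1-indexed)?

Offset 0: leading byte 0x34 = 00110100 → 1-byte char #1 = 34.
Offset 1: leading byte 0xE1 = 11100001 → 3-byte char #2 = E1 9A B1.
Offset 4: leading byte 0xE9 = 11101001 → 3-byte char #3 = E9 B4 B5.
Offset 7: leading byte 0xEA = 11101010 → 3-byte char #4 = EA B6 86.
Leading byte 0xEA = 11101010 matches 1110xxxx → 3-byte sequence.
Byte 1: 0xEA = 11101010, payload 1010 (4 bits).
Byte 2: 0xB6 = 10110110 (10xxxxxx ✓), payload 110110.
Byte 3: 0x86 = 10000110 (10xxxxxx ✓), payload 000110.
Concatenate: 1010110110000110 = 0xAD86 (16 bits → U+AD86).

U+AD86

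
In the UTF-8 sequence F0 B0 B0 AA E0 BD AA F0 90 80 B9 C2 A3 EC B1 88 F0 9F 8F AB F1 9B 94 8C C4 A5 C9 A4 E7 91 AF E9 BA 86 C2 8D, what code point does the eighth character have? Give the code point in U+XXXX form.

Offset 0: leading byte 0xF0 = 11110000 → 4-byte char #1 = F0 B0 B0 AA.
Offset 4: leading byte 0xE0 = 11100000 → 3-byte char #2 = E0 BD AA.
Offset 7: leading byte 0xF0 = 11110000 → 4-byte char #3 = F0 90 80 B9.
Offset 11: leading byte 0xC2 = 11000010 → 2-byte char #4 = C2 A3.
Offset 13: leading byte 0xEC = 11101100 → 3-byte char #5 = EC B1 88.
Offset 16: leading byte 0xF0 = 11110000 → 4-byte char #6 = F0 9F 8F AB.
Offset 20: leading byte 0xF1 = 11110001 → 4-byte char #7 = F1 9B 94 8C.
Offset 24: leading byte 0xC4 = 11000100 → 2-byte char #8 = C4 A5.
Leading byte 0xC4 = 11000100 matches 110xxxxx → 2-byte sequence.
Byte 1: 0xC4 = 11000100, payload 00100 (5 bits).
Byte 2: 0xA5 = 10100101 (10xxxxxx ✓), payload 100101.
Concatenate: 00100100101 = 0x125 (11 bits → U+0125).

U+0125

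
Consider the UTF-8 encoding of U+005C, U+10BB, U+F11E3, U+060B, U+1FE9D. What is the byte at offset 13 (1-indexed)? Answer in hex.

1-indexed offset 13 is 0-indexed offset 12.
U+005C → 1-byte form 5C at offsets 0–0.
U+10BB → 3-byte form E1 82 BB at offsets 1–3.
U+F11E3 → 4-byte form F3 B1 87 A3 at offsets 4–7.
U+060B → 2-byte form D8 8B at offsets 8–9.
U+1FE9D → 4-byte form F0 9F BA 9D at offsets 10–13.
Offset 12 falls in char 5's range; it's byte 3 of F0 9F BA 9D = 0xBA.

0xBA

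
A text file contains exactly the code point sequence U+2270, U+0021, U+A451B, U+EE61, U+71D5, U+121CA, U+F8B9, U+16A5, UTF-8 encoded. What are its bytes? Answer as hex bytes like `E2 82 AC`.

E2 89 B0 21 F2 A4 94 9B EE B9 A1 E7 87 95 F0 92 87 8A EF A2 B9 E1 9A A5

U+2270: 3-byte form → E2 89 B0.
U+0021: 1-byte form → 21.
U+A451B: 4-byte form → F2 A4 94 9B.
U+EE61: 3-byte form → EE B9 A1.
U+71D5: 3-byte form → E7 87 95.
U+121CA: 4-byte form → F0 92 87 8A.
U+F8B9: 3-byte form → EF A2 B9.
U+16A5: 3-byte form → E1 9A A5.
Concatenated (24 bytes): E2 89 B0 21 F2 A4 94 9B EE B9 A1 E7 87 95 F0 92 87 8A EF A2 B9 E1 9A A5.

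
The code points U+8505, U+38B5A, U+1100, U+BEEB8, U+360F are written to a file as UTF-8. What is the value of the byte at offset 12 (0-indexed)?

U+8505 → 3-byte form E8 94 85 at offsets 0–2.
U+38B5A → 4-byte form F0 B8 AD 9A at offsets 3–6.
U+1100 → 3-byte form E1 84 80 at offsets 7–9.
U+BEEB8 → 4-byte form F2 BE BA B8 at offsets 10–13.
Offset 12 falls in char 4's range; it's byte 3 of F2 BE BA B8 = 0xBA.

0xBA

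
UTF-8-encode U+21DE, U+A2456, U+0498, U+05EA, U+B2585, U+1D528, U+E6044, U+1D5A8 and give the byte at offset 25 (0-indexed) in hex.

0x96

U+21DE → 3-byte form E2 87 9E at offsets 0–2.
U+A2456 → 4-byte form F2 A2 91 96 at offsets 3–6.
U+0498 → 2-byte form D2 98 at offsets 7–8.
U+05EA → 2-byte form D7 AA at offsets 9–10.
U+B2585 → 4-byte form F2 B2 96 85 at offsets 11–14.
U+1D528 → 4-byte form F0 9D 94 A8 at offsets 15–18.
U+E6044 → 4-byte form F3 A6 81 84 at offsets 19–22.
U+1D5A8 → 4-byte form F0 9D 96 A8 at offsets 23–26.
Offset 25 falls in char 8's range; it's byte 3 of F0 9D 96 A8 = 0x96.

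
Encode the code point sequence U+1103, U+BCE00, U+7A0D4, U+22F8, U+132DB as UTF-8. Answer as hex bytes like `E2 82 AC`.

U+1103: 3-byte form → E1 84 83.
U+BCE00: 4-byte form → F2 BC B8 80.
U+7A0D4: 4-byte form → F1 BA 83 94.
U+22F8: 3-byte form → E2 8B B8.
U+132DB: 4-byte form → F0 93 8B 9B.
Concatenated (18 bytes): E1 84 83 F2 BC B8 80 F1 BA 83 94 E2 8B B8 F0 93 8B 9B.

E1 84 83 F2 BC B8 80 F1 BA 83 94 E2 8B B8 F0 93 8B 9B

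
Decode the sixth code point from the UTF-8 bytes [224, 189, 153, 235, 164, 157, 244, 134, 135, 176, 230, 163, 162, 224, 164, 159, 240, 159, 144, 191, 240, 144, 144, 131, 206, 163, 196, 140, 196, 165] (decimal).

Offset 0: leading byte 0xE0 = 11100000 → 3-byte char #1 = E0 BD 99.
Offset 3: leading byte 0xEB = 11101011 → 3-byte char #2 = EB A4 9D.
Offset 6: leading byte 0xF4 = 11110100 → 4-byte char #3 = F4 86 87 B0.
Offset 10: leading byte 0xE6 = 11100110 → 3-byte char #4 = E6 A3 A2.
Offset 13: leading byte 0xE0 = 11100000 → 3-byte char #5 = E0 A4 9F.
Offset 16: leading byte 0xF0 = 11110000 → 4-byte char #6 = F0 9F 90 BF.
Leading byte 0xF0 = 11110000 matches 11110xxx → 4-byte sequence.
Byte 1: 0xF0 = 11110000, payload 000 (3 bits).
Byte 2: 0x9F = 10011111 (10xxxxxx ✓), payload 011111.
Byte 3: 0x90 = 10010000 (10xxxxxx ✓), payload 010000.
Byte 4: 0xBF = 10111111 (10xxxxxx ✓), payload 111111.
Concatenate: 000011111010000111111 = 0x1F43F (21 bits → U+1F43F).

U+1F43F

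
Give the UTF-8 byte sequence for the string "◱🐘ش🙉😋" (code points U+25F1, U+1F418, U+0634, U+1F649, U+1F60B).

E2 97 B1 F0 9F 90 98 D8 B4 F0 9F 99 89 F0 9F 98 8B

U+25F1: 3-byte form → E2 97 B1.
U+1F418: 4-byte form → F0 9F 90 98.
U+0634: 2-byte form → D8 B4.
U+1F649: 4-byte form → F0 9F 99 89.
U+1F60B: 4-byte form → F0 9F 98 8B.
Concatenated (17 bytes): E2 97 B1 F0 9F 90 98 D8 B4 F0 9F 99 89 F0 9F 98 8B.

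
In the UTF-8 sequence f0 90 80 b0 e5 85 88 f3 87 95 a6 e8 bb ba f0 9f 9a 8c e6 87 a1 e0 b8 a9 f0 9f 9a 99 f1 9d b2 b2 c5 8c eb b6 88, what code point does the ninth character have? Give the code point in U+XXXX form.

Offset 0: leading byte 0xF0 = 11110000 → 4-byte char #1 = F0 90 80 B0.
Offset 4: leading byte 0xE5 = 11100101 → 3-byte char #2 = E5 85 88.
Offset 7: leading byte 0xF3 = 11110011 → 4-byte char #3 = F3 87 95 A6.
Offset 11: leading byte 0xE8 = 11101000 → 3-byte char #4 = E8 BB BA.
Offset 14: leading byte 0xF0 = 11110000 → 4-byte char #5 = F0 9F 9A 8C.
Offset 18: leading byte 0xE6 = 11100110 → 3-byte char #6 = E6 87 A1.
Offset 21: leading byte 0xE0 = 11100000 → 3-byte char #7 = E0 B8 A9.
Offset 24: leading byte 0xF0 = 11110000 → 4-byte char #8 = F0 9F 9A 99.
Offset 28: leading byte 0xF1 = 11110001 → 4-byte char #9 = F1 9D B2 B2.
Leading byte 0xF1 = 11110001 matches 11110xxx → 4-byte sequence.
Byte 1: 0xF1 = 11110001, payload 001 (3 bits).
Byte 2: 0x9D = 10011101 (10xxxxxx ✓), payload 011101.
Byte 3: 0xB2 = 10110010 (10xxxxxx ✓), payload 110010.
Byte 4: 0xB2 = 10110010 (10xxxxxx ✓), payload 110010.
Concatenate: 001011101110010110010 = 0x5DCB2 (21 bits → U+5DCB2).

U+5DCB2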